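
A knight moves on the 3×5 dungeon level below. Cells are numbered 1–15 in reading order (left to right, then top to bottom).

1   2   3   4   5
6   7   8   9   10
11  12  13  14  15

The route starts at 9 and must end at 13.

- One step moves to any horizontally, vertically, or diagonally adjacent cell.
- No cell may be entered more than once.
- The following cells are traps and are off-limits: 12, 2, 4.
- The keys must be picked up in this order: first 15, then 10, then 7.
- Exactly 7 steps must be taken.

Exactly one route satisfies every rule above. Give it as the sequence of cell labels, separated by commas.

9, 15, 10, 14, 8, 3, 7, 13

The waypoints must appear in the order 15, 10, 7, with no cell reused.
Route from 9: down-right to 15, up to 10, down-left to 14, up-left to 8, up to 3, down-left to 7, down-right to 13 — 7 moves in all.
Check: order respected (15 at step 1, 10 at step 2, 7 at step 6); 7 moves as required.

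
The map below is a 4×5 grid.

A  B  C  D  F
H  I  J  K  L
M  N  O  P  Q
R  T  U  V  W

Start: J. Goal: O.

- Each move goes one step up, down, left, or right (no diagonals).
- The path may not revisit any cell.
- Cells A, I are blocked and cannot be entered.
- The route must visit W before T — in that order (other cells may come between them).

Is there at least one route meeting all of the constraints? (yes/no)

yes

One route that works: J → K → P → Q → W → V → U → T → N → O.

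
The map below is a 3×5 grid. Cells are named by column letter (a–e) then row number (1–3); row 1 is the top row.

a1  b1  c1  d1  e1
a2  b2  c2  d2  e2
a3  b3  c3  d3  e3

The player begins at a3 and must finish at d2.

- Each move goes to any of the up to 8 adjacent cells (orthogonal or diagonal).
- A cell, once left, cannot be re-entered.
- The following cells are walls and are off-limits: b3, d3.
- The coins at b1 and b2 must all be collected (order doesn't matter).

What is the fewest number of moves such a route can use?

4

Any route passes through b1 and b2 in some order between a3 and d2. Summing Chebyshev distances along each leg and taking the cheapest ordering (a3 → b2 → b1 → d2) gives a lower bound of 1 + 1 + 2 = 4 moves.
A route of 4 moves achieves this: a3 → b2 → b1 → c1 → d2.
Since 4 matches the lower bound, it is optimal.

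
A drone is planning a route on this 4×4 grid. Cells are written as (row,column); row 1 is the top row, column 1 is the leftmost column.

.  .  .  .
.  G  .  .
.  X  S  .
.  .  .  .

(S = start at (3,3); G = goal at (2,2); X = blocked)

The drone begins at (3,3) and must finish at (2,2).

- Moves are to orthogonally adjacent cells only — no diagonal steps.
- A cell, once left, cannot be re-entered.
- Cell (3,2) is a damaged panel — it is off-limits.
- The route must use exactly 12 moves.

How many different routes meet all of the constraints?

4

Need simple routes of exactly 12 moves from (3,3) to (2,2) (Manhattan distance 2, so 5 moves are spent on a detour and 5 undoing it).
Enumerating: (3,3) (2,3) (1,3) (1,4) (2,4) (3,4) (4,4) (4,3) (4,2) (4,1) (3,1) (2,1) (2,2) | (3,3) (2,3) (2,4) (3,4) (4,4) (4,3) (4,2) (4,1) (3,1) (2,1) (1,1) (1,2) (2,2) | (3,3) (4,3) (4,2) (4,1) (3,1) (2,1) (1,1) (1,2) (1,3) (1,4) (2,4) (2,3) (2,2) | (3,3) (3,4) (4,4) (4,3) (4,2) (4,1) (3,1) (2,1) (1,1) (1,2) (1,3) (2,3) (2,2).
That gives 4 routes.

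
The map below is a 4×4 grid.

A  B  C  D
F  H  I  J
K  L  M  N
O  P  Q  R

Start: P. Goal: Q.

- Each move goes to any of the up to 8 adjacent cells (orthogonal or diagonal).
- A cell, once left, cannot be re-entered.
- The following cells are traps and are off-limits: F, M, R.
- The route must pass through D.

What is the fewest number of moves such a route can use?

6

Any route passes through D somewhere between P and Q. Summing Chebyshev distances along the two legs (P → D → Q) gives a lower bound of 3 + 3 = 6 moves.
A route of 6 moves achieves this: P → L → I → D → J → N → Q.
Since 6 matches the lower bound, it is optimal.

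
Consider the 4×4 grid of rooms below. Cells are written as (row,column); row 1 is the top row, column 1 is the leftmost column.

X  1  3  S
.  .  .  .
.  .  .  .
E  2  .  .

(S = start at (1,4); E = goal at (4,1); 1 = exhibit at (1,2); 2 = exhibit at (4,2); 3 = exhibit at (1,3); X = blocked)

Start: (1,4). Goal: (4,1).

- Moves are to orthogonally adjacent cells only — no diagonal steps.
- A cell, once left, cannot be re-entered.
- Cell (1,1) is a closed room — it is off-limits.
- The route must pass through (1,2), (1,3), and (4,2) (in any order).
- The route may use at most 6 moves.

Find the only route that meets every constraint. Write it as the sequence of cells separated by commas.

(1,4), (1,3), (1,2), (2,2), (3,2), (4,2), (4,1)

The budget equals the shortest possible length, so every move has to be on a shortest route through the required cells.
Route from (1,4): 2× left (reaching (1,2)), 3× down (reaching (4,2)), left to (4,1) — 6 moves in all.
Check: all required cells visited; 6 ≤ 6 moves.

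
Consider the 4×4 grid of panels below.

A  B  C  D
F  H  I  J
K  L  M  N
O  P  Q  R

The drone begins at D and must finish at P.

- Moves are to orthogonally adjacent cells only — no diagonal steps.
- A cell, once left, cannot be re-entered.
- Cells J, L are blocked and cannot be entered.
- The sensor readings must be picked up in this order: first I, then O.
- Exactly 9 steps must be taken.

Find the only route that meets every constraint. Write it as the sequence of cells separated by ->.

D -> C -> I -> H -> B -> A -> F -> K -> O -> P

The waypoints must appear in the order I, O, with no cell reused.
Route from D: left 1 to C, down 1 to I, left 1 to H, up 1 to B, left 1 to A, down 3 to O, right 1 to P — 9 moves in all.
Check: order respected (I at step 2, O at step 8); 9 moves as required.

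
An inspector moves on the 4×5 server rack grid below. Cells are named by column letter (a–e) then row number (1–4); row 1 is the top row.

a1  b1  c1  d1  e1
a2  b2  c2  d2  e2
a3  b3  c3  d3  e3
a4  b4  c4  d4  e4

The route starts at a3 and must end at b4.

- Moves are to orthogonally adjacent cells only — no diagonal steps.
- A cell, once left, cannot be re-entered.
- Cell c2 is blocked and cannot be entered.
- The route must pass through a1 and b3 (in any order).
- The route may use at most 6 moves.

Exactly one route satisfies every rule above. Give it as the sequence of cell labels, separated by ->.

a3 -> a2 -> a1 -> b1 -> b2 -> b3 -> b4

Any route must reach a1 and b3 and still end at b4 within 6 moves, so the order of the required stops is forced.
Route from a3: up 2 to a1, right 1 to b1, down 3 to b4 — 6 moves in all.
Check: all required cells visited; 6 ≤ 6 moves.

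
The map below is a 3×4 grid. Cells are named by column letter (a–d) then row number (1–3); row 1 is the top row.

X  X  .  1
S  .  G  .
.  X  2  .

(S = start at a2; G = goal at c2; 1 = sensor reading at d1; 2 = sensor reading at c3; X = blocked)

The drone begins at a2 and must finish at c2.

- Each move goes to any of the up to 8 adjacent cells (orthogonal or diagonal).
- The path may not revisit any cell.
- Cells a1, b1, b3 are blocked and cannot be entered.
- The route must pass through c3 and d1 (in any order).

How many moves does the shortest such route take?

Any route passes through c3 and d1 in some order between a2 and c2. Summing Chebyshev distances along each leg and taking the cheapest ordering (a2 → c3 → d1 → c2) gives a lower bound of 2 + 2 + 1 = 5 moves.
A route of 5 moves achieves this: a2 → b2 → c3 → d2 → d1 → c2.
Since 5 matches the lower bound, it is optimal.

5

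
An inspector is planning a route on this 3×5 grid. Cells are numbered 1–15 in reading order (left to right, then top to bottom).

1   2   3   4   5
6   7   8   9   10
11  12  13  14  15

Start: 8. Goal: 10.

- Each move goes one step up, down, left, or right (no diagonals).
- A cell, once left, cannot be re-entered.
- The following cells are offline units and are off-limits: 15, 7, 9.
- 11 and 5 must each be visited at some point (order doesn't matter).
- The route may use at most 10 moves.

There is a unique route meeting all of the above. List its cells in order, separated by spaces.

8 13 12 11 6 1 2 3 4 5 10

The budget equals the shortest possible length, so every move has to be on a shortest route through the required cells.
Route from 8: down to 13, 2× left (reaching 11), 2× up (reaching 1), 4× right (reaching 5), down to 10 — 10 moves in all.
Check: all required cells visited; 10 ≤ 10 moves.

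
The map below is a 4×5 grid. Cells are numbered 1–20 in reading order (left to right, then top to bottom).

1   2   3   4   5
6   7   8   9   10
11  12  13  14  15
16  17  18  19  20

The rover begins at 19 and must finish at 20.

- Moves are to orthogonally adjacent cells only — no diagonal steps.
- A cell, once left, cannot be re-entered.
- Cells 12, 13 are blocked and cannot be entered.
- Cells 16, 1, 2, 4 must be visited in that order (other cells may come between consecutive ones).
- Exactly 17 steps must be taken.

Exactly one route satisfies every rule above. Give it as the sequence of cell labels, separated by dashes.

19 - 18 - 17 - 16 - 11 - 6 - 1 - 2 - 7 - 8 - 3 - 4 - 5 - 10 - 9 - 14 - 15 - 20

The waypoints must appear in the order 16, 1, 2, 4, with no cell reused.
Route from 19: left 3 to 16, up 3 to 1, right 1 to 2, down 1 to 7, right 1 to 8, up 1 to 3, right 2 to 5, down 1 to 10, left 1 to 9, down 1 to 14, right 1 to 15, down 1 to 20 — 17 moves in all.
Check: order respected (16 at step 3, 1 at step 6, 2 at step 7, 4 at step 11); 17 moves as required.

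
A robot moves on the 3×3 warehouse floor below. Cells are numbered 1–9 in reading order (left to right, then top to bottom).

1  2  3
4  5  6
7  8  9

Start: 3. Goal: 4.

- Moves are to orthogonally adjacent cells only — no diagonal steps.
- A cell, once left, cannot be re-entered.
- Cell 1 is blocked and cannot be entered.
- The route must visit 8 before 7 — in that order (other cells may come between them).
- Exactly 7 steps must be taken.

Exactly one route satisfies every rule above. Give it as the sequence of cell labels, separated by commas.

The waypoints must appear in the order 8, 7, with no cell reused.
Route from 3: left to 2, down to 5, right to 6, down to 9, 2× left (reaching 7), up to 4 — 7 moves in all.
Check: order respected (8 at step 5, 7 at step 6); 7 moves as required.

3, 2, 5, 6, 9, 8, 7, 4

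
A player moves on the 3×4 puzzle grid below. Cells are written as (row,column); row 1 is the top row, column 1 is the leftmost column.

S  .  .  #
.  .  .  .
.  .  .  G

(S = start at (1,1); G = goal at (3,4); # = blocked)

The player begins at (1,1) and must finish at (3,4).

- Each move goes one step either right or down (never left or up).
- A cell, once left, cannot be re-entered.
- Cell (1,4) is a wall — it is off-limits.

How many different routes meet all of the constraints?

9

A right/down-only route from (1,1) to (3,4) makes exactly 2 down-moves and 3 right-moves in some order.
With no other constraints that would be C(5,2) = 10 routes.
Subtract routes through each blocked cell (inclusion–exclusion for overlaps): − through (1,4): 1 → 9.
That gives 9 routes.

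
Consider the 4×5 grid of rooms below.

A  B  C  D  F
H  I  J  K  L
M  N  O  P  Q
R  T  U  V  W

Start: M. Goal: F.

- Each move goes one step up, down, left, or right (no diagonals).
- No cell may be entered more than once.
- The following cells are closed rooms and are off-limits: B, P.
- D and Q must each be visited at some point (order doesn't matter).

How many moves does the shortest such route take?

Any route passes through D and Q in some order between M and F. Summing Manhattan distances along each leg and taking the cheapest ordering (M → Q → D → F) gives a lower bound of 4 + 3 + 1 = 8 moves.
That bound ignores the blocked cells. Measuring each leg by the fewest moves that actually steer around them (M→Q: 6; Q→D: 3; D→F: 1) raises the lower bound to 10.
A route of 10 moves exists: M → R → T → U → V → W → Q → L → K → D → F.
Since 10 matches that lower bound, it is optimal.

10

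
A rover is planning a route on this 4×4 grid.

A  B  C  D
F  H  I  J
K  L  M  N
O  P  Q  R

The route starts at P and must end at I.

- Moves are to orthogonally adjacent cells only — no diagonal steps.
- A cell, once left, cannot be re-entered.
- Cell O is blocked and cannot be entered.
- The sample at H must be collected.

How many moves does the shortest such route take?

Any route passes through H somewhere between P and I. Summing Manhattan distances along the two legs (P → H → I) gives a lower bound of 2 + 1 = 3 moves.
A route of 3 moves achieves this: P → L → H → I.
Since 3 matches the lower bound, it is optimal.

3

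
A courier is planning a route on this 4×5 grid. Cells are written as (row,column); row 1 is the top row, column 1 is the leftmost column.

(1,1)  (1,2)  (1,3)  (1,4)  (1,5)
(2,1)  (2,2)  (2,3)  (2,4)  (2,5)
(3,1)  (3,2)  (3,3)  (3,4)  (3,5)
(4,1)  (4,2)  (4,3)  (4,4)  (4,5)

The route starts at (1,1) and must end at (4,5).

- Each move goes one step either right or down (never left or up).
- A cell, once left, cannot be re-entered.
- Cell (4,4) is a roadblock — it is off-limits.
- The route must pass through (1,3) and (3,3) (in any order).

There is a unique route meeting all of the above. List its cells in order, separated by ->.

(1,1) -> (1,2) -> (1,3) -> (2,3) -> (3,3) -> (3,4) -> (3,5) -> (4,5)

Moves only go right or down, so the column and row indices never decrease.
Route from (1,1): right 2 to (1,3), down 2 to (3,3), right 2 to (3,5), down 1 to (4,5) — 7 moves in all.
Check: all required cells visited.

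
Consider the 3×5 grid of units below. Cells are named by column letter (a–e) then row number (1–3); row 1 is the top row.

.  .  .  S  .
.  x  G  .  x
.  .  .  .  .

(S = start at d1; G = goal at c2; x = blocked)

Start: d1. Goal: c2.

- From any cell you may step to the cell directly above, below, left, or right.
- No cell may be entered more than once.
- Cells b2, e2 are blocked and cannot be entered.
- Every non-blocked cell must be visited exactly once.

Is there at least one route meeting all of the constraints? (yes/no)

Cell e1 has only one open neighbour but is neither the start nor the goal, so a Hamiltonian route would have to both enter and leave it through the same neighbour — impossible without revisiting.

no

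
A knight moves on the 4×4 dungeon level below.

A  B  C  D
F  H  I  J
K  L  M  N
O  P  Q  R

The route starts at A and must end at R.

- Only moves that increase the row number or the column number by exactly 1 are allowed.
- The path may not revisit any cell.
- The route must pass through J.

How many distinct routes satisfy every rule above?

4

A right/down-only route from A to R makes exactly 3 down-moves and 3 right-moves in some order.
With no other constraints that would be C(6,3) = 20 routes.
Split at J and multiply the segment counts: A→J: 4; J→R: 1; product = 4.
That gives 4 routes.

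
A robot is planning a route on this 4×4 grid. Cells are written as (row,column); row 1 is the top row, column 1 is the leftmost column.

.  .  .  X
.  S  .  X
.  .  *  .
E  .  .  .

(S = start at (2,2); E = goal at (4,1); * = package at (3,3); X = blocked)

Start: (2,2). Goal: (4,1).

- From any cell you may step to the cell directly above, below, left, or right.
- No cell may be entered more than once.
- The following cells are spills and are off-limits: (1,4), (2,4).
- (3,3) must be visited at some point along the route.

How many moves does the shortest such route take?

Any route passes through (3,3) somewhere between (2,2) and (4,1). Summing Manhattan distances along the two legs ((2,2) → (3,3) → (4,1)) gives a lower bound of 2 + 3 = 5 moves.
A route of 5 moves achieves this: (2,2) → (3,2) → (3,3) → (4,3) → (4,2) → (4,1).
Since 5 matches the lower bound, it is optimal.

5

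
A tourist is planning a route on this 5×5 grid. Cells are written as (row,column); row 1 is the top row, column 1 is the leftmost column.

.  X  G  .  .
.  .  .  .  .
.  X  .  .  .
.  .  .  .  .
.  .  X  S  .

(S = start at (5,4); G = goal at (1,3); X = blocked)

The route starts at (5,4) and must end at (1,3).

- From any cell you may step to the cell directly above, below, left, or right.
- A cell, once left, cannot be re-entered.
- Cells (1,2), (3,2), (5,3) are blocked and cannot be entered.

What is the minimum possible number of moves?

The Manhattan distance from (5,4) to (1,3) is |5−1| + |4−3| = 5, so at least 5 moves are needed.
A route of 5 moves achieves this: (5,4) → (4,4) → (3,4) → (2,4) → (1,4) → (1,3).
Since 5 matches the lower bound, it is optimal.

5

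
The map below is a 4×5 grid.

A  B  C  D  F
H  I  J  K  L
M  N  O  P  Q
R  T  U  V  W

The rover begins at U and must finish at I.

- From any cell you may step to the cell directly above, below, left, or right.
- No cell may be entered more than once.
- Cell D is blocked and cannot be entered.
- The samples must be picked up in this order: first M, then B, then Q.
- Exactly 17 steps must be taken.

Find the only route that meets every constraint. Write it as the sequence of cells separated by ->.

The waypoints must appear in the order M, B, Q, with no cell reused.
Route from U: left 2 to R, up 3 to A, right 2 to C, down 1 to J, right 2 to L, down 2 to W, left 1 to V, up 1 to P, left 2 to N, up 1 to I — 17 moves in all.
Check: order respected (M at step 3, B at step 6, Q at step 11); 17 moves as required.

U -> T -> R -> M -> H -> A -> B -> C -> J -> K -> L -> Q -> W -> V -> P -> O -> N -> I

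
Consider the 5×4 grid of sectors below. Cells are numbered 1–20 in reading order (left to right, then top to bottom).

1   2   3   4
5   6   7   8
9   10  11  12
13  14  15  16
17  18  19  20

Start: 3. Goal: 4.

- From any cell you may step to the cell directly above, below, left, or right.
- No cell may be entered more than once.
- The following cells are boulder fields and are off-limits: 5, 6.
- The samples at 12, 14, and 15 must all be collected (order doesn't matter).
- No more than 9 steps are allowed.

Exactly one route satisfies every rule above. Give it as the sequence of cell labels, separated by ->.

3 -> 7 -> 11 -> 10 -> 14 -> 15 -> 16 -> 12 -> 8 -> 4

The budget equals the shortest possible length, so every move has to be on a shortest route through the required cells.
Route from 3: down 2 to 11, left 1 to 10, down 1 to 14, right 2 to 16, up 3 to 4 — 9 moves in all.
Check: all required cells visited; 9 ≤ 9 moves.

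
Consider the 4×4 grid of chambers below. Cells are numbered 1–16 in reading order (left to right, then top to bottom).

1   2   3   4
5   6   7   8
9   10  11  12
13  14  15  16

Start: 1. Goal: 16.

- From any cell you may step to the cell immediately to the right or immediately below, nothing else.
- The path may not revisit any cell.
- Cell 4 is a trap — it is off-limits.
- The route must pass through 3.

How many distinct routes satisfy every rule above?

3

A right/down-only route from 1 to 16 makes exactly 3 down-moves and 3 right-moves in some order.
With no other constraints that would be C(6,3) = 20 routes.
Split at 3 and multiply the segment counts (each segment already excludes blocked cells): 1→3: 1; 3→16: 3; product = 3.
That gives 3 routes.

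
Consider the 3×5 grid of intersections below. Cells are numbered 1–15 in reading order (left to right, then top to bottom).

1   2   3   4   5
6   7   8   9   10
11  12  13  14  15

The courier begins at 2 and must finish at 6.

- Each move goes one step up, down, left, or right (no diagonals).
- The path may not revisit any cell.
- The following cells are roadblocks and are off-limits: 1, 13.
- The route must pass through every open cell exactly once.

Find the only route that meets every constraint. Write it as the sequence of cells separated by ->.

2 -> 3 -> 4 -> 5 -> 10 -> 15 -> 14 -> 9 -> 8 -> 7 -> 12 -> 11 -> 6

Need to visit all 13 open cells exactly once, starting at 2 and ending at 6.
Cell 5 has only two open neighbours (10 and 4), so the path must pass straight through it: one of those is the cell it's entered from and the other is where it exits.
Route from 2: right 3 to 5, down 2 to 15, left 1 to 14, up 1 to 9, left 2 to 7, down 1 to 12, left 1 to 11, up 1 to 6 — 12 moves in all.
Check: all 13 open cells covered.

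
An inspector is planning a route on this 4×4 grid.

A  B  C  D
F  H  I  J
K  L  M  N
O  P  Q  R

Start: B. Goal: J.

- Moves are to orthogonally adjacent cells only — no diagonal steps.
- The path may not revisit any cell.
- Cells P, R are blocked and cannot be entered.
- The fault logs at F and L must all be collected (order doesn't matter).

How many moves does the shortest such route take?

Any route passes through F and L in some order between B and J. Summing Manhattan distances along each leg and taking the cheapest ordering (B → F → L → J) gives a lower bound of 2 + 2 + 3 = 7 moves.
A route of 7 moves achieves this: B → H → F → K → L → M → I → J.
Since 7 matches the lower bound, it is optimal.

7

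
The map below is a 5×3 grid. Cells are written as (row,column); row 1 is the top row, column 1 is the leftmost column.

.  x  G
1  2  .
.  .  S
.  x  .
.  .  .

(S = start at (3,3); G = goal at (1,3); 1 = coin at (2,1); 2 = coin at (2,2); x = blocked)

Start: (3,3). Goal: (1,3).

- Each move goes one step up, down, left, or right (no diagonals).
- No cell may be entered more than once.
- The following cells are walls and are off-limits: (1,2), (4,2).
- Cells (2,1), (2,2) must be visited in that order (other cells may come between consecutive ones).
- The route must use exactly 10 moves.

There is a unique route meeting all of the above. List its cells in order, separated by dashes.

The waypoints must appear in the order (2,1), (2,2), with no cell reused.
Route from (3,3): down 2 to (5,3), left 2 to (5,1), up 3 to (2,1), right 2 to (2,3), up 1 to (1,3) — 10 moves in all.
Check: order respected (1 at step 7, 2 at step 8); 10 moves as required.

(3,3) - (4,3) - (5,3) - (5,2) - (5,1) - (4,1) - (3,1) - (2,1) - (2,2) - (2,3) - (1,3)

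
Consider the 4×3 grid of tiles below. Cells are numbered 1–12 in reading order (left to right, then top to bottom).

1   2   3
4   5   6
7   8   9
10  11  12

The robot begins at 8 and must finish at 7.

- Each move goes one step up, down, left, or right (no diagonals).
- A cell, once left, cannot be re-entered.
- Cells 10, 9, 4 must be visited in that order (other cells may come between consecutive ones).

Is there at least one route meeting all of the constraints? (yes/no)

Ignoring the required order, 1 revisit-free route from 8 to 7 passes through all of 10, 9, and 4; the waypoint orders that occur are 4 → 9 → 10 (1) — never 10 → 9 → 4.

no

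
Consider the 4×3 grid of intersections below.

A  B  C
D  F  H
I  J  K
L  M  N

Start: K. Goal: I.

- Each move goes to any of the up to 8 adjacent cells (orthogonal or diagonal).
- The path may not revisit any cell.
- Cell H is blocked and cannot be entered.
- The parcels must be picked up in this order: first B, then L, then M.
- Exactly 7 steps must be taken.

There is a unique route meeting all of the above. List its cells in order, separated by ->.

K -> F -> B -> D -> J -> L -> M -> I

The waypoints must appear in the order B, L, M, with no cell reused.
Route from K: up-left 1 to F, up 1 to B, down-left 1 to D, down-right 1 to J, down-left 1 to L, right 1 to M, up-left 1 to I — 7 moves in all.
Check: order respected (B at step 2, L at step 5, M at step 6); 7 moves as required.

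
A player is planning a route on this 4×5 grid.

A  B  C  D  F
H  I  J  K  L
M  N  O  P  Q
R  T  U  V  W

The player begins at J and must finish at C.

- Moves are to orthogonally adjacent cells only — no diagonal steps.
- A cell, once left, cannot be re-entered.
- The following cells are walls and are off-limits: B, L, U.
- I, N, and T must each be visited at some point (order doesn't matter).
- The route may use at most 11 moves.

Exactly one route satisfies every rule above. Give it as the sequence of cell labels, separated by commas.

Any route must reach I, N, and T and still end at C within 11 moves, so the order of the required stops is forced.
Route from J: 2× left (reaching H), 2× down (reaching R), right to T, up to N, 2× right (reaching P), 2× up (reaching D), left to C — 11 moves in all.
Check: all required cells visited; 11 ≤ 11 moves.

J, I, H, M, R, T, N, O, P, K, D, C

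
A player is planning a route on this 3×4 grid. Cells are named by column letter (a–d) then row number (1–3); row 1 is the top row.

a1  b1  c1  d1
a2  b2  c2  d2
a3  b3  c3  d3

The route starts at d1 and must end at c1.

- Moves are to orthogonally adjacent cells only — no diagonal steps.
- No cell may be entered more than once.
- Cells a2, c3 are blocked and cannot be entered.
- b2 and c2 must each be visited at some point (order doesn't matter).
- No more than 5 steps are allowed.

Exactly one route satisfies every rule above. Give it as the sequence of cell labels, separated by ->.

d1 -> d2 -> c2 -> b2 -> b1 -> c1

Any route must reach b2 and c2 and still end at c1 within 5 moves, so the order of the required stops is forced.
Route from d1: down to d2, 2× left (reaching b2), up to b1, right to c1 — 5 moves in all.
Check: all required cells visited; 5 ≤ 5 moves.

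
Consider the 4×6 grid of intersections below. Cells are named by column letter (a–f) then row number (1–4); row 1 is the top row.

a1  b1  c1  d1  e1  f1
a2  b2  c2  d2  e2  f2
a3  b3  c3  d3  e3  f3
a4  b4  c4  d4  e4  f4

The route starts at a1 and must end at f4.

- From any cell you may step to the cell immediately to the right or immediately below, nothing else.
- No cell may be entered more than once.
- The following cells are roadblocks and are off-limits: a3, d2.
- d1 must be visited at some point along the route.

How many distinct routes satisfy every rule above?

4

A right/down-only route from a1 to f4 makes exactly 3 down-moves and 5 right-moves in some order.
With no other constraints that would be C(8,3) = 56 routes.
Split at d1 and multiply the segment counts (each segment already excludes blocked cells): a1→d1: 1; d1→f4: 4; product = 4.
That gives 4 routes.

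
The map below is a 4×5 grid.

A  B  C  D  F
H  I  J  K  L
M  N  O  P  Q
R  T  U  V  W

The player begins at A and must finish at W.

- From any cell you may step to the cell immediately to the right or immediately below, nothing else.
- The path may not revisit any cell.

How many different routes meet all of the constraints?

A right/down-only route from A to W makes exactly 3 down-moves and 4 right-moves in some order.
With no other constraints that would be C(7,3) = 35 routes.
That gives 35 routes.

35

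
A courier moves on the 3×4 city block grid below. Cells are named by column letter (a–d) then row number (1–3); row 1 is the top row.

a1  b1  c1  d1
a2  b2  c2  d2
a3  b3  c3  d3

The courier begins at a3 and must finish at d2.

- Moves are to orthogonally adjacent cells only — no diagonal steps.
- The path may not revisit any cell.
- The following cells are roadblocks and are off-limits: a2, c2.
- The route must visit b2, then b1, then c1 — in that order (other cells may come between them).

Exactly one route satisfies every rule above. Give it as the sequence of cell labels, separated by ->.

a3 -> b3 -> b2 -> b1 -> c1 -> d1 -> d2

The waypoints must appear in the order b2, b1, c1, with no cell reused.
Route from a3: right 1 to b3, up 2 to b1, right 2 to d1, down 1 to d2 — 6 moves in all.
Check: order respected (b2 at step 2, b1 at step 3, c1 at step 4).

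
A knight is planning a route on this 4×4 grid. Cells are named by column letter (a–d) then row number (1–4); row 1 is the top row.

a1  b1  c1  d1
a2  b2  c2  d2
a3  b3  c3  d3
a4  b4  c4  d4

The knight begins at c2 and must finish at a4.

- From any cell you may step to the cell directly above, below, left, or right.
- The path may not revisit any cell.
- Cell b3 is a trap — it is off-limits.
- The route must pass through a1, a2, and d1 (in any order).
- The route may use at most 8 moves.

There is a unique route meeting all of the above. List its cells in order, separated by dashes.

Any route must reach a1, a2, and d1 and still end at a4 within 8 moves, so the order of the required stops is forced.
Route from c2: right 1 to d2, up 1 to d1, left 3 to a1, down 3 to a4 — 8 moves in all.
Check: all required cells visited; 8 ≤ 8 moves.

c2 - d2 - d1 - c1 - b1 - a1 - a2 - a3 - a4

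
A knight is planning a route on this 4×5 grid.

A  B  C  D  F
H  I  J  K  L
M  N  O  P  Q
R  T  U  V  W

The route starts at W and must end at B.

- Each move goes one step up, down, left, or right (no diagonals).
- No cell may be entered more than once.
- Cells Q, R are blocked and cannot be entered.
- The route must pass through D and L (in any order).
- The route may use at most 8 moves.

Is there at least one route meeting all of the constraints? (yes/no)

One route that works: W → V → P → K → L → F → D → C → B.

yes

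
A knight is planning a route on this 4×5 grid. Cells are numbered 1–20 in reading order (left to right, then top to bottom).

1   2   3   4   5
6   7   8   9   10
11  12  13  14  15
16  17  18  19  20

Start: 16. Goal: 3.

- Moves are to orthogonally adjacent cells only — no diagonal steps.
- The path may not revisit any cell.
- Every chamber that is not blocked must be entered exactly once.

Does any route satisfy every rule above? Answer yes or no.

yes

One route that works: 16 → 11 → 6 → 1 → 2 → 7 → 12 → 17 → 18 → 13 → 8 → 9 → 14 → 19 → 20 → 15 → 10 → 5 → 4 → 3.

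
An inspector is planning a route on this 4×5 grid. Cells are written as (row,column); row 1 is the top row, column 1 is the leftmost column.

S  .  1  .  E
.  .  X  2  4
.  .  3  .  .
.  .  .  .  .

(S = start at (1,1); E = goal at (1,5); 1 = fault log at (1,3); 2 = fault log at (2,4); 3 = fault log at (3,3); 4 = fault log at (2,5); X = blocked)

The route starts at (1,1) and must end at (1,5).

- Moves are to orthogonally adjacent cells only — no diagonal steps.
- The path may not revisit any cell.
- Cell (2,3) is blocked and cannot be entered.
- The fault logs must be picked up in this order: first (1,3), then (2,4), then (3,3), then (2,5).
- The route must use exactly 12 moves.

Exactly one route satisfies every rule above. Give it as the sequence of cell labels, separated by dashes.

The waypoints must appear in the order (1,3), (2,4), (3,3), (2,5), with no cell reused.
Route from (1,1): 3× right (reaching (1,4)), 2× down (reaching (3,4)), left to (3,3), down to (4,3), 2× right (reaching (4,5)), 3× up (reaching (1,5)) — 12 moves in all.
Check: order respected (1 at step 2, 2 at step 4, 3 at step 6, 4 at step 11); 12 moves as required.

(1,1) - (1,2) - (1,3) - (1,4) - (2,4) - (3,4) - (3,3) - (4,3) - (4,4) - (4,5) - (3,5) - (2,5) - (1,5)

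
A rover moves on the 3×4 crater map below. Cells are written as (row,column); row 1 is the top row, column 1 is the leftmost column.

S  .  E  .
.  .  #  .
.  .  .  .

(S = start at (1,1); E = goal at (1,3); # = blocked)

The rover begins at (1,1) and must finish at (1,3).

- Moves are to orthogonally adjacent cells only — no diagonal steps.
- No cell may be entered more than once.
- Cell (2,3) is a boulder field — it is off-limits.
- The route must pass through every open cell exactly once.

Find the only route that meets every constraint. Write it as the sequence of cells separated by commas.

(1,1), (1,2), (2,2), (2,1), (3,1), (3,2), (3,3), (3,4), (2,4), (1,4), (1,3)

Need to visit all 11 open cells exactly once, starting at (1,1) and ending at (1,3).
Cell (1,4) has only two open neighbours ((2,4) and (1,3)), so the path must pass straight through it: one of those is the cell it's entered from and the other is where it exits.
Route from (1,1): right 1 to (1,2), down 1 to (2,2), left 1 to (2,1), down 1 to (3,1), right 3 to (3,4), up 2 to (1,4), left 1 to (1,3) — 10 moves in all.
Check: all 11 open cells covered.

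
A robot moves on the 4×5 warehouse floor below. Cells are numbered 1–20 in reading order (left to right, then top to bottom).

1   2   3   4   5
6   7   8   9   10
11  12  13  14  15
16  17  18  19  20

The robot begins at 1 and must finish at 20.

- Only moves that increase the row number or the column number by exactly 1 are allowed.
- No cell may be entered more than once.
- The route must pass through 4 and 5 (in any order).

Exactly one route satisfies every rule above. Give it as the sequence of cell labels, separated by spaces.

Moves only go right or down, so the column and row indices never decrease.
Route from 1: right 4 to 5, down 3 to 20 — 7 moves in all.
Check: all required cells visited.

1 2 3 4 5 10 15 20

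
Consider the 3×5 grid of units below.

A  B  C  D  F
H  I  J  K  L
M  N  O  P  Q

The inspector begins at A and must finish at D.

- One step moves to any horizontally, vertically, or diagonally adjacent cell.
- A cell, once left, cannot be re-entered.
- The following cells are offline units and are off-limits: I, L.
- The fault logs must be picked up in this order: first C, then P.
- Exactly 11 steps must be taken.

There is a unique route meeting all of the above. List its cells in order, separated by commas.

The waypoints must appear in the order C, P, with no cell reused.
Route from A: down 1 to H, up-right 1 to B, right 1 to C, down 1 to J, down-left 1 to N, right 3 to Q, up-left 1 to K, up-right 1 to F, left 1 to D — 11 moves in all.
Check: order respected (C at step 3, P at step 7); 11 moves as required.

A, H, B, C, J, N, O, P, Q, K, F, D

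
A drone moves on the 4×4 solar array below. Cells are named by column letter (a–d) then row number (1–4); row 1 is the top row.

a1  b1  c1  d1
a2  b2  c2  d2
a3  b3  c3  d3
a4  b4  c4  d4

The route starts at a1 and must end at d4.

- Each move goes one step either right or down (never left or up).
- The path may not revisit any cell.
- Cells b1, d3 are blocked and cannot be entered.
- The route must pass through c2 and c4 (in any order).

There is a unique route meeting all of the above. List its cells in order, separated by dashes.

a1 - a2 - b2 - c2 - c3 - c4 - d4

Moves only go right or down, so the column and row indices never decrease.
Route from a1: down to a2, 2× right (reaching c2), 2× down (reaching c4), right to d4 — 6 moves in all.
Check: all required cells visited.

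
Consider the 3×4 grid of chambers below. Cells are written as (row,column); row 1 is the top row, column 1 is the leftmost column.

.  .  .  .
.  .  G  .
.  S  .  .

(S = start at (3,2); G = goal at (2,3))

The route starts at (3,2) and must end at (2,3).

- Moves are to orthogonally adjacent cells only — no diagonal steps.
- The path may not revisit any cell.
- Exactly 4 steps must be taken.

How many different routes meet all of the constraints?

Need simple routes of exactly 4 moves from (3,2) to (2,3) (Manhattan distance 2, so 1 moves are spent on a detour and 1 undoing it).
Enumerating: (3,2) (2,2) (1,2) (1,3) (2,3) | (3,2) (3,1) (2,1) (2,2) (2,3) | (3,2) (3,3) (3,4) (2,4) (2,3).
That gives 3 routes.

3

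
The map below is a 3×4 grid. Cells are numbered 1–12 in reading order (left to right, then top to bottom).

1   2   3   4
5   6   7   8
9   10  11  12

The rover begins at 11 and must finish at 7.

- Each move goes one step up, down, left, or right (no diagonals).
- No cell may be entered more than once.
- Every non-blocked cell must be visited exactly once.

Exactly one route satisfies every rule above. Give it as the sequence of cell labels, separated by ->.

11 -> 12 -> 8 -> 4 -> 3 -> 2 -> 1 -> 5 -> 9 -> 10 -> 6 -> 7

Need to visit all 12 open cells exactly once, starting at 11 and ending at 7.
Cell 4 has only two open neighbours (8 and 3), so the path must pass straight through it: one of those is the cell it's entered from and the other is where it exits.
Route from 11: right to 12, 2× up (reaching 4), 3× left (reaching 1), 2× down (reaching 9), right to 10, up to 6, right to 7 — 11 moves in all.
Check: all 12 open cells covered.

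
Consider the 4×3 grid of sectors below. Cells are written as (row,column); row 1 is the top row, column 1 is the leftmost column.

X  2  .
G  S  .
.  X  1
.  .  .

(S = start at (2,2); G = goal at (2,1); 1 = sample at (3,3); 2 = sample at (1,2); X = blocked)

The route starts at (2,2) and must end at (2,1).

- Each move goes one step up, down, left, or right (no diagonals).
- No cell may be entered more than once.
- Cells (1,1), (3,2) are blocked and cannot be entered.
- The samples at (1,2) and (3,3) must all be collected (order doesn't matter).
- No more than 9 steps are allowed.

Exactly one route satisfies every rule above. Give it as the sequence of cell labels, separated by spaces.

Any route must reach (1,2) and (3,3) and still end at (2,1) within 9 moves, so the order of the required stops is forced.
Route from (2,2): up to (1,2), right to (1,3), 3× down (reaching (4,3)), 2× left (reaching (4,1)), 2× up (reaching (2,1)) — 9 moves in all.
Check: all required cells visited; 9 ≤ 9 moves.

(2,2) (1,2) (1,3) (2,3) (3,3) (4,3) (4,2) (4,1) (3,1) (2,1)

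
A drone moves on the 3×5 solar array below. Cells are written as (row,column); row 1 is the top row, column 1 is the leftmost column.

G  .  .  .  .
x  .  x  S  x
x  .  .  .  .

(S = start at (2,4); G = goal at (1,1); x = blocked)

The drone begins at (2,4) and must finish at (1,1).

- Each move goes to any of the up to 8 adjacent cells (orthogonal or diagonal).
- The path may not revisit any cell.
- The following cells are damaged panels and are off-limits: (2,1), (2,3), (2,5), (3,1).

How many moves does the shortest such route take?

With diagonal moves allowed, the Chebyshev distance max(|Δrow|,|Δcol|) from (2,4) to (1,1) is 3, so at least 3 moves are needed.
A route of 3 moves achieves this: (2,4) → (1,3) → (1,2) → (1,1).
Since 3 matches the lower bound, it is optimal.

3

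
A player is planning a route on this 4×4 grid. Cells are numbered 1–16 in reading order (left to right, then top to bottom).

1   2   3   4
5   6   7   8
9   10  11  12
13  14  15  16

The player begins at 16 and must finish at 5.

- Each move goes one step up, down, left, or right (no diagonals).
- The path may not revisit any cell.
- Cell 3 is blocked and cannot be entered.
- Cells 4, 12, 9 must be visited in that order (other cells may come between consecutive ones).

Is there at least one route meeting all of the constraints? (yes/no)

no

4 must be visited but has only one open neighbour (8), and it is neither the start nor the goal — the route would have to enter and leave through 8, re-entering it.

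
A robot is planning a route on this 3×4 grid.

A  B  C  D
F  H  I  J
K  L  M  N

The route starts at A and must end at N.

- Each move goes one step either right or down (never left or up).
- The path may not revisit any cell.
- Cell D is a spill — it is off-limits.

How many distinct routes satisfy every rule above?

A right/down-only route from A to N makes exactly 2 down-moves and 3 right-moves in some order.
With no other constraints that would be C(5,2) = 10 routes.
Subtract routes through each blocked cell (inclusion–exclusion for overlaps): − through D: 1 → 9.
That gives 9 routes.

9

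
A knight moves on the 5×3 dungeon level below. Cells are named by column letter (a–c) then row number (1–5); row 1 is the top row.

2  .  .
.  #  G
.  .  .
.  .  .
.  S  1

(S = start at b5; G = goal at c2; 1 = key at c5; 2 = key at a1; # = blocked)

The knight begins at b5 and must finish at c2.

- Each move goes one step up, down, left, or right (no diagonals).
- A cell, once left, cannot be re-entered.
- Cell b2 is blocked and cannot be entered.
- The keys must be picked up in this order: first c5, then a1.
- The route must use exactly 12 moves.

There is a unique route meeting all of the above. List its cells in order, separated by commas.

b5, c5, c4, c3, b3, b4, a4, a3, a2, a1, b1, c1, c2

The waypoints must appear in the order c5, a1, with no cell reused.
Route from b5: right 1 to c5, up 2 to c3, left 1 to b3, down 1 to b4, left 1 to a4, up 3 to a1, right 2 to c1, down 1 to c2 — 12 moves in all.
Check: order respected (1 at step 1, 2 at step 9); 12 moves as required.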